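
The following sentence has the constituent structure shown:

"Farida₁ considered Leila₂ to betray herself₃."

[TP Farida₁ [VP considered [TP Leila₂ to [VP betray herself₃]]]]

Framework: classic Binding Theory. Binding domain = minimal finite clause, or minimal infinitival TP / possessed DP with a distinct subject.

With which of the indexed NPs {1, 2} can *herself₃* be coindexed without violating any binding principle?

*herself* is an anaphor, so Principle A applies: it must be bound in its binding domain.
Binding domain of *herself₃*: the embedded TP, whose subject is Leila₂.
*Farida₁* c-commands the anaphor but is outside its binding domain → cannot satisfy Principle A.
*Leila₂* c-commands the anaphor within its binding domain → licit binder.

{2}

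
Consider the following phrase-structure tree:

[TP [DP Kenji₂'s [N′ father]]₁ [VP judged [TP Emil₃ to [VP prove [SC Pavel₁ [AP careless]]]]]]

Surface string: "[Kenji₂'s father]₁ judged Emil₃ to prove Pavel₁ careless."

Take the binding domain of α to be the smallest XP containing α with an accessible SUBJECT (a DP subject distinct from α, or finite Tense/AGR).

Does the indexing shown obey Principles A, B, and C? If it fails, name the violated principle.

Principle C

The two coindexed NPs are *[Kenji₂'s father]₁* and *Pavel₁*.
*Pavel₁* is an R-expression. Principle C requires it to be free everywhere.
*[Kenji₂'s father]₁* c-commands it and carries the same index.
The R-expression is bound → Principle C violation.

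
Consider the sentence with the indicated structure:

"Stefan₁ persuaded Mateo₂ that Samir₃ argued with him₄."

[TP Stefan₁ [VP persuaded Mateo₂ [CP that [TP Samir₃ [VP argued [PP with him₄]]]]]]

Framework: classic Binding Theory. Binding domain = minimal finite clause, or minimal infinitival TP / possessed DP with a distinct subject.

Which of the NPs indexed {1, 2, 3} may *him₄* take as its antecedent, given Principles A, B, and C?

{1, 2}

*him* is a pronoun, so Principle B applies: it must be free in its binding domain.
Binding domain of *him₄*: the embedded TP, whose subject is Samir₃.
*Stefan₁* c-commands the pronoun but from outside its binding domain, and is not c-commanded by it → coindexation permitted.
*Mateo₂* c-commands the pronoun but from outside its binding domain, and is not c-commanded by it → coindexation permitted.
*Samir₃* c-commands the pronoun within its binding domain → coindexation would violate Principle B.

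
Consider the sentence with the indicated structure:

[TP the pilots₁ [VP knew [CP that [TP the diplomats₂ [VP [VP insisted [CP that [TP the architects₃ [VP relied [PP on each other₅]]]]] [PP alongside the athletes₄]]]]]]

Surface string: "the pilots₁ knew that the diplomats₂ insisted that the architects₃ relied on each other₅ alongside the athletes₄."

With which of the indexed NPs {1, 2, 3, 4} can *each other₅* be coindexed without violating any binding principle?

*each other* is an anaphor, so Principle A applies: it must be bound in its binding domain.
Binding domain of *each other₅*: the embedded TP, whose subject is the architects₃.
*the pilots₁* c-commands the anaphor but is outside its binding domain → cannot satisfy Principle A.
*the diplomats₂* c-commands the anaphor but is outside its binding domain → cannot satisfy Principle A.
*the architects₃* c-commands the anaphor within its binding domain → licit binder.
*the athletes₄* does not c-command the anaphor → cannot bind it.

{3}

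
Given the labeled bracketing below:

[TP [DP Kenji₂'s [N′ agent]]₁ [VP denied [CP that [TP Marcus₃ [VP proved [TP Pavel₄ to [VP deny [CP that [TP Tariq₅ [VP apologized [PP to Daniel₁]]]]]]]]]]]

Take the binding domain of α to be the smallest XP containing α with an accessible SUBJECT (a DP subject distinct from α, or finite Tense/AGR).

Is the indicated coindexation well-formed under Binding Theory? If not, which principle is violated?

The two coindexed NPs are *[Kenji₂'s agent]₁* and *Daniel₁*.
*Daniel₁* is an R-expression. Principle C requires it to be free everywhere.
*[Kenji₂'s agent]₁* c-commands it and carries the same index.
The R-expression is bound → Principle C violation.

Principle C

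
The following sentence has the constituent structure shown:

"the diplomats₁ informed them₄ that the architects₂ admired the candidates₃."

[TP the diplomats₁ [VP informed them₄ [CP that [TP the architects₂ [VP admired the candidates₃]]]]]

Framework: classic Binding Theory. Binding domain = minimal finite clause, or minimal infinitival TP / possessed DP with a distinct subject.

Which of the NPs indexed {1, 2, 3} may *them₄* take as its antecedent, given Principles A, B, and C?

none

*them* is a pronoun, so Principle B applies: it must be free in its binding domain.
Binding domain of *them₄*: the matrix TP, whose subject is the diplomats₁.
*the diplomats₁* c-commands the pronoun within its binding domain → coindexation would violate Principle B.
*the architects₂*: the pronoun c-commands this R-expression → coindexation would violate Principle C on *the architects₂*.
*the candidates₃*: the pronoun c-commands this R-expression → coindexation would violate Principle C on *the candidates₃*.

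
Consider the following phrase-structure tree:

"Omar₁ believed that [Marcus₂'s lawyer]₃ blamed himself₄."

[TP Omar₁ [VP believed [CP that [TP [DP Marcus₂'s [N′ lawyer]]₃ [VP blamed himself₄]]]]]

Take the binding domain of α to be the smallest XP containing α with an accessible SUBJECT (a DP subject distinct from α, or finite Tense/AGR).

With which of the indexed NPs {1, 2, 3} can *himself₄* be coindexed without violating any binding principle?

*himself* is an anaphor, so Principle A applies: it must be bound in its binding domain.
Binding domain of *himself₄*: the embedded TP, whose subject is [Marcus₂'s lawyer]₃.
*Omar₁* c-commands the anaphor but is outside its binding domain → cannot satisfy Principle A.
*Marcus₂* does not c-command the anaphor → cannot bind it.
*[Marcus₂'s lawyer]₃* c-commands the anaphor within its binding domain → licit binder.

{3}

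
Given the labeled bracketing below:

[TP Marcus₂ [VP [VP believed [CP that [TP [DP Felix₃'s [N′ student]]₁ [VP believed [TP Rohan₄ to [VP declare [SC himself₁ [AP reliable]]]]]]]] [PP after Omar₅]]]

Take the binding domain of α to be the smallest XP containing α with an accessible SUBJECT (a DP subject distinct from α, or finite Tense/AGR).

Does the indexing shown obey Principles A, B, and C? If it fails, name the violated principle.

The two coindexed NPs are *[Felix₃'s student]₁* and *himself₁*.
*himself₁* is an anaphor. Principle A requires it to be bound within its binding domain — the embedded TP, whose subject is Rohan₄.
Within that domain it is c-commanded by *Rohan₄*, which does not share its index.
*[Felix₃'s student]₁* does c-command the anaphor, but from outside its binding domain.
The anaphor is unbound in its domain → Principle A violation.

Principle A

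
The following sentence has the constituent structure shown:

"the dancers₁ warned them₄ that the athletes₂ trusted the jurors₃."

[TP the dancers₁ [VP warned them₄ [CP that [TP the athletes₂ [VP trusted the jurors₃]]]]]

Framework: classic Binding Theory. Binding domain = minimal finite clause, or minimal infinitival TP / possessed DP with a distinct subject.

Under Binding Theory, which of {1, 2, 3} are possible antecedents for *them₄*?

none

*them* is a pronoun, so Principle B applies: it must be free in its binding domain.
Binding domain of *them₄*: the matrix TP, whose subject is the dancers₁.
*the dancers₁* c-commands the pronoun within its binding domain → coindexation would violate Principle B.
*the athletes₂*: the pronoun c-commands this R-expression → coindexation would violate Principle C on *the athletes₂*.
*the jurors₃*: the pronoun c-commands this R-expression → coindexation would violate Principle C on *the jurors₃*.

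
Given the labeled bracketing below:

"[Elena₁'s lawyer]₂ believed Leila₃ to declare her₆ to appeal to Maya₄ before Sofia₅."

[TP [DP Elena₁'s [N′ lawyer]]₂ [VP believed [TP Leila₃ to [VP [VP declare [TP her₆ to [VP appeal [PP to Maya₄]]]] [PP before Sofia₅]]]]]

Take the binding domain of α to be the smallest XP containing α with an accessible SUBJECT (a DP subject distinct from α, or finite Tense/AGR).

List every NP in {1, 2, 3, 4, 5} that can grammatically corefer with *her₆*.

{1, 2, 5}

*her* is a pronoun, so Principle B applies: it must be free in its binding domain.
Binding domain of *her₆*: the embedded TP, whose subject is Leila₃.
*Elena₁* and the pronoun do not c-command one another → neither Principle B nor Principle C is at stake; coindexation permitted.
*[Elena₁'s lawyer]₂* c-commands the pronoun but from outside its binding domain, and is not c-commanded by it → coindexation permitted.
*Leila₃* c-commands the pronoun within its binding domain → coindexation would violate Principle B.
*Maya₄*: the pronoun c-commands this R-expression → coindexation would violate Principle C on *Maya₄*.
*Sofia₅* and the pronoun do not c-command one another → neither Principle B nor Principle C is at stake; coindexation permitted.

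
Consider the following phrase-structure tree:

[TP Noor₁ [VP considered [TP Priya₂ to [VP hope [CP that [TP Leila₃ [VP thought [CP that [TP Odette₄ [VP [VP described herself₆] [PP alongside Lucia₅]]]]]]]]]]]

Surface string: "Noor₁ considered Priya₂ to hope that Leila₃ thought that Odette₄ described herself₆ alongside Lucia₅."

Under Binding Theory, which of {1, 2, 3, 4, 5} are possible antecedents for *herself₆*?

{4}

*herself* is an anaphor, so Principle A applies: it must be bound in its binding domain.
Binding domain of *herself₆*: the embedded TP, whose subject is Odette₄.
*Noor₁* c-commands the anaphor but is outside its binding domain → cannot satisfy Principle A.
*Priya₂* c-commands the anaphor but is outside its binding domain → cannot satisfy Principle A.
*Leila₃* c-commands the anaphor but is outside its binding domain → cannot satisfy Principle A.
*Odette₄* c-commands the anaphor within its binding domain → licit binder.
*Lucia₅* does not c-command the anaphor → cannot bind it.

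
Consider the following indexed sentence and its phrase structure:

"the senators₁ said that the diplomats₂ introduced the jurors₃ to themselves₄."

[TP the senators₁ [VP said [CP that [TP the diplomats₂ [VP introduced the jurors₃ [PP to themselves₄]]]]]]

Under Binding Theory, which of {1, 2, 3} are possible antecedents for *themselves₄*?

*themselves* is an anaphor, so Principle A applies: it must be bound in its binding domain.
Binding domain of *themselves₄*: the embedded TP, whose subject is the diplomats₂.
*the senators₁* c-commands the anaphor but is outside its binding domain → cannot satisfy Principle A.
*the diplomats₂* c-commands the anaphor within its binding domain → licit binder.
*the jurors₃* c-commands the anaphor within its binding domain → licit binder.

{2, 3}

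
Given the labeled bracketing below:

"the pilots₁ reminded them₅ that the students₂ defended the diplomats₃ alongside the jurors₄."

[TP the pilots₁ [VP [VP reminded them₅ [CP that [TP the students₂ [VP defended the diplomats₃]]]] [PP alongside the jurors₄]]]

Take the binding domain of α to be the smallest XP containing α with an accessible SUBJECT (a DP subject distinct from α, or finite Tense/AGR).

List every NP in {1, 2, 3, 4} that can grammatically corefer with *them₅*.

{4}

*them* is a pronoun, so Principle B applies: it must be free in its binding domain.
Binding domain of *them₅*: the matrix TP, whose subject is the pilots₁.
*the pilots₁* c-commands the pronoun within its binding domain → coindexation would violate Principle B.
*the students₂*: the pronoun c-commands this R-expression → coindexation would violate Principle C on *the students₂*.
*the diplomats₃*: the pronoun c-commands this R-expression → coindexation would violate Principle C on *the diplomats₃*.
*the jurors₄* and the pronoun do not c-command one another → neither Principle B nor Principle C is at stake; coindexation permitted.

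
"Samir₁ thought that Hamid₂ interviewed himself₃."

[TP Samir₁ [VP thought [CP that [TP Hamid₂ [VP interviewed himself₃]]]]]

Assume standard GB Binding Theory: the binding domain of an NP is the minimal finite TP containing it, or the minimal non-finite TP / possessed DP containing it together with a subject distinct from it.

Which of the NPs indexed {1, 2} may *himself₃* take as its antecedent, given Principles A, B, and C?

{2}

*himself* is an anaphor, so Principle A applies: it must be bound in its binding domain.
Binding domain of *himself₃*: the embedded TP, whose subject is Hamid₂.
*Samir₁* c-commands the anaphor but is outside its binding domain → cannot satisfy Principle A.
*Hamid₂* c-commands the anaphor within its binding domain → licit binder.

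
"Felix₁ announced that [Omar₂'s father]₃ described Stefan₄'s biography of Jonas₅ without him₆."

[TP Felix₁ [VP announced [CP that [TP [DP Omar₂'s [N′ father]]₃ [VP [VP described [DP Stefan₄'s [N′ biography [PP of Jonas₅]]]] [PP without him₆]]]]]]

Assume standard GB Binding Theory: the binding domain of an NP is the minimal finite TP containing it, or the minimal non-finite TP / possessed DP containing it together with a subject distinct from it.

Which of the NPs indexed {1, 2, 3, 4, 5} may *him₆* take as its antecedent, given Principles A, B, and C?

{1, 2, 4, 5}

*him* is a pronoun, so Principle B applies: it must be free in its binding domain.
Binding domain of *him₆*: the embedded TP, whose subject is [Omar₂'s father]₃.
*Felix₁* c-commands the pronoun but from outside its binding domain, and is not c-commanded by it → coindexation permitted.
*Omar₂* and the pronoun do not c-command one another → neither Principle B nor Principle C is at stake; coindexation permitted.
*[Omar₂'s father]₃* c-commands the pronoun within its binding domain → coindexation would violate Principle B.
*Stefan₄* and the pronoun do not c-command one another → neither Principle B nor Principle C is at stake; coindexation permitted.
*Jonas₅* and the pronoun do not c-command one another → neither Principle B nor Principle C is at stake; coindexation permitted.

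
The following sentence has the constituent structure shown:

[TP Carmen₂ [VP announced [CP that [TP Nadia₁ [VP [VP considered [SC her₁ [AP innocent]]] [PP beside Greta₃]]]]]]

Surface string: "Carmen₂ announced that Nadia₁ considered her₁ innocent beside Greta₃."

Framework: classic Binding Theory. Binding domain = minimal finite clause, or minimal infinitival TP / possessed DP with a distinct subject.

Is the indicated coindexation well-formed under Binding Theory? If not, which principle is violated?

Principle B

The two coindexed NPs are *Nadia₁* and *her₁*.
*her₁* is a pronoun. Its binding domain is the embedded TP, whose subject is Nadia₁.
*Nadia₁* c-commands it within that domain and carries the same index.
The pronoun is locally bound → Principle B violation.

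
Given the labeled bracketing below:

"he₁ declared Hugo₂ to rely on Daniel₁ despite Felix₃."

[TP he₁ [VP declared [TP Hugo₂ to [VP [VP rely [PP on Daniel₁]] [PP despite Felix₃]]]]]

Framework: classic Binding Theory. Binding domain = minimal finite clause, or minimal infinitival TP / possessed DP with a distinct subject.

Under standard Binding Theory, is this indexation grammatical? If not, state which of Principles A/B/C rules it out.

The two coindexed NPs are *he₁* and *Daniel₁*.
*Daniel₁* is an R-expression. Principle C requires it to be free everywhere.
*he₁* c-commands it and carries the same index.
The R-expression is bound → Principle C violation.

Principle C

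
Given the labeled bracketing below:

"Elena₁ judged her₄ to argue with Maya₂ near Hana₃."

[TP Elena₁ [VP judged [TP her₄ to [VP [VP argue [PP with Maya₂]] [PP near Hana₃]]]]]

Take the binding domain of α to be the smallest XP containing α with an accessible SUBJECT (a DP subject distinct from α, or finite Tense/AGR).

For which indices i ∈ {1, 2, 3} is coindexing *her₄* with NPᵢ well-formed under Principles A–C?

none

*her* is a pronoun, so Principle B applies: it must be free in its binding domain.
Binding domain of *her₄*: the matrix TP, whose subject is Elena₁.
*Elena₁* c-commands the pronoun within its binding domain → coindexation would violate Principle B.
*Maya₂*: the pronoun c-commands this R-expression → coindexation would violate Principle C on *Maya₂*.
*Hana₃*: the pronoun c-commands this R-expression → coindexation would violate Principle C on *Hana₃*.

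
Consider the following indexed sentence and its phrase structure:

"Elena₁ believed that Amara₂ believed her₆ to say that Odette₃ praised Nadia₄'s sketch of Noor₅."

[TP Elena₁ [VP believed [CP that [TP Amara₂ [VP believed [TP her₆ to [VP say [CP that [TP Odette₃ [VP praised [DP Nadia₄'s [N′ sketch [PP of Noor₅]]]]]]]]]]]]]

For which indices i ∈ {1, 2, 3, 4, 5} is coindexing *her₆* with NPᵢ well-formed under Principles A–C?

*her* is a pronoun, so Principle B applies: it must be free in its binding domain.
Binding domain of *her₆*: the embedded TP, whose subject is Amara₂.
*Elena₁* c-commands the pronoun but from outside its binding domain, and is not c-commanded by it → coindexation permitted.
*Amara₂* c-commands the pronoun within its binding domain → coindexation would violate Principle B.
*Odette₃*: the pronoun c-commands this R-expression → coindexation would violate Principle C on *Odette₃*.
*Nadia₄*: the pronoun c-commands this R-expression → coindexation would violate Principle C on *Nadia₄*.
*Noor₅*: the pronoun c-commands this R-expression → coindexation would violate Principle C on *Noor₅*.

{1}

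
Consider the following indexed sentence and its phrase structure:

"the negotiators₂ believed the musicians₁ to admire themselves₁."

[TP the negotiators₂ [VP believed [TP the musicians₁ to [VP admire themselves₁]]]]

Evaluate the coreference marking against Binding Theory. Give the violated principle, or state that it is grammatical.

The two coindexed NPs are *the musicians₁* and *themselves₁*.
*themselves₁* is an anaphor; its binding domain is the embedded TP, whose subject is the musicians₁. *the musicians₁* c-commands it within that domain and shares its index, so Principle A is satisfied.
*the musicians₁* is an R-expression; *themselves₁* does not c-command it, and no other NP shares its index, so Principle C is satisfied.
All principles are respected.

grammatical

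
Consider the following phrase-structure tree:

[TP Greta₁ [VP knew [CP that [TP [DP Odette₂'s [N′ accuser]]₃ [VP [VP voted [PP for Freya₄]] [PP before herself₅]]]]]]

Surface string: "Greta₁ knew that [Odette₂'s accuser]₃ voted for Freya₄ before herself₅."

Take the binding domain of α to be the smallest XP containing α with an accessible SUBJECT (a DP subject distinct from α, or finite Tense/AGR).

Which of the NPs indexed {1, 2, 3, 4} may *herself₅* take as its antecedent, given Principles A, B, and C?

*herself* is an anaphor, so Principle A applies: it must be bound in its binding domain.
Binding domain of *herself₅*: the embedded TP, whose subject is [Odette₂'s accuser]₃.
*Greta₁* c-commands the anaphor but is outside its binding domain → cannot satisfy Principle A.
*Odette₂* does not c-command the anaphor → cannot bind it.
*[Odette₂'s accuser]₃* c-commands the anaphor within its binding domain → licit binder.
*Freya₄* does not c-command the anaphor → cannot bind it.

{3}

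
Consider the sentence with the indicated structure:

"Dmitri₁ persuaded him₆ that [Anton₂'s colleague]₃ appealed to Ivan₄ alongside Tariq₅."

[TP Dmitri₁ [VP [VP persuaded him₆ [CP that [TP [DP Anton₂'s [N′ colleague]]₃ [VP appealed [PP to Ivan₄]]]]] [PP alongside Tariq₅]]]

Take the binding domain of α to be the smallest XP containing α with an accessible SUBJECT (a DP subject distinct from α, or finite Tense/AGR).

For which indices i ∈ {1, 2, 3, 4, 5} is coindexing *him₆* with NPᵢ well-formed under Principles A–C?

{5}

*him* is a pronoun, so Principle B applies: it must be free in its binding domain.
Binding domain of *him₆*: the matrix TP, whose subject is Dmitri₁.
*Dmitri₁* c-commands the pronoun within its binding domain → coindexation would violate Principle B.
*Anton₂*: the pronoun c-commands this R-expression → coindexation would violate Principle C on *Anton₂*.
*[Anton₂'s colleague]₃*: the pronoun c-commands this R-expression → coindexation would violate Principle C on *[Anton₂'s colleague]₃*.
*Ivan₄*: the pronoun c-commands this R-expression → coindexation would violate Principle C on *Ivan₄*.
*Tariq₅* and the pronoun do not c-command one another → neither Principle B nor Principle C is at stake; coindexation permitted.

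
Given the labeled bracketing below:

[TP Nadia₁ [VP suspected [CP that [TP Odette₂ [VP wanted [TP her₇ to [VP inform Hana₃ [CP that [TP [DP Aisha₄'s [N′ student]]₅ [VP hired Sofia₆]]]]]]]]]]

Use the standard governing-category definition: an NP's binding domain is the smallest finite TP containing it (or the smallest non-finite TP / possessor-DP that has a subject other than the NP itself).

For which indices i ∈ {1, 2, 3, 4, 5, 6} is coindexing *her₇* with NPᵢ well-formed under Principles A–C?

{1}

*her* is a pronoun, so Principle B applies: it must be free in its binding domain.
Binding domain of *her₇*: the embedded TP, whose subject is Odette₂.
*Nadia₁* c-commands the pronoun but from outside its binding domain, and is not c-commanded by it → coindexation permitted.
*Odette₂* c-commands the pronoun within its binding domain → coindexation would violate Principle B.
*Hana₃*: the pronoun c-commands this R-expression → coindexation would violate Principle C on *Hana₃*.
*Aisha₄*: the pronoun c-commands this R-expression → coindexation would violate Principle C on *Aisha₄*.
*[Aisha₄'s student]₅*: the pronoun c-commands this R-expression → coindexation would violate Principle C on *[Aisha₄'s student]₅*.
*Sofia₆*: the pronoun c-commands this R-expression → coindexation would violate Principle C on *Sofia₆*.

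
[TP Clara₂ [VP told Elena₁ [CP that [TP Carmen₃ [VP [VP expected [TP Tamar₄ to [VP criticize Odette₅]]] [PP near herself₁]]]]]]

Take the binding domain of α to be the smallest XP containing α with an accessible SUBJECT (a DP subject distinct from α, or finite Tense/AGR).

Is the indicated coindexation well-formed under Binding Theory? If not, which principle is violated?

The two coindexed NPs are *Elena₁* and *herself₁*.
*herself₁* is an anaphor. Principle A requires it to be bound within its binding domain — the embedded TP, whose subject is Carmen₃.
Within that domain it is c-commanded by *Carmen₃*, which does not share its index.
*Elena₁* does c-command the anaphor, but from outside its binding domain.
The anaphor is unbound in its domain → Principle A violation.

Principle A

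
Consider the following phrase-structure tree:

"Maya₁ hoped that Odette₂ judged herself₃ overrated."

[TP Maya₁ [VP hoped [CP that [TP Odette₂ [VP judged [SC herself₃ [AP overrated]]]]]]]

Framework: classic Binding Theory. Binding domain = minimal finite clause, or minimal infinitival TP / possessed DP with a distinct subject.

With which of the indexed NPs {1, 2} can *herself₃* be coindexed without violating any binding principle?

*herself* is an anaphor, so Principle A applies: it must be bound in its binding domain.
Binding domain of *herself₃*: the embedded TP, whose subject is Odette₂.
*Maya₁* c-commands the anaphor but is outside its binding domain → cannot satisfy Principle A.
*Odette₂* c-commands the anaphor within its binding domain → licit binder.

{2}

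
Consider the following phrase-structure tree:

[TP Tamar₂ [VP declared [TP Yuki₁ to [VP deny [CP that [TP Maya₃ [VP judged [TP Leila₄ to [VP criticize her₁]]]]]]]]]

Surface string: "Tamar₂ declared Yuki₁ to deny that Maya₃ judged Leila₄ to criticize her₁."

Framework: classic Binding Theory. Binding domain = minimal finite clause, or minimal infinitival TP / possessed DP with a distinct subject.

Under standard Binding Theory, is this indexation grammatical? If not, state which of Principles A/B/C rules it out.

grammatical

The two coindexed NPs are *Yuki₁* and *her₁*.
*her₁* is a pronoun; its binding domain is the embedded TP, whose subject is Leila₄. Within that domain it is c-commanded only by *Leila₄*, which carries a different index — the pronoun is free locally, so Principle B holds.
*Yuki₁* is an R-expression; *her₁* does not c-command it, and no other NP shares its index, so Principle C is satisfied.
All principles are respected.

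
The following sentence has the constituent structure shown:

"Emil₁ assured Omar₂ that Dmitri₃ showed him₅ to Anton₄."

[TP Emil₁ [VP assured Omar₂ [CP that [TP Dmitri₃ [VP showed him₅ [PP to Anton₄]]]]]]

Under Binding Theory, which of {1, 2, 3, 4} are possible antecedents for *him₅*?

{1, 2}

*him* is a pronoun, so Principle B applies: it must be free in its binding domain.
Binding domain of *him₅*: the embedded TP, whose subject is Dmitri₃.
*Emil₁* c-commands the pronoun but from outside its binding domain, and is not c-commanded by it → coindexation permitted.
*Omar₂* c-commands the pronoun but from outside its binding domain, and is not c-commanded by it → coindexation permitted.
*Dmitri₃* c-commands the pronoun within its binding domain → coindexation would violate Principle B.
*Anton₄*: the pronoun c-commands this R-expression → coindexation would violate Principle C on *Anton₄*.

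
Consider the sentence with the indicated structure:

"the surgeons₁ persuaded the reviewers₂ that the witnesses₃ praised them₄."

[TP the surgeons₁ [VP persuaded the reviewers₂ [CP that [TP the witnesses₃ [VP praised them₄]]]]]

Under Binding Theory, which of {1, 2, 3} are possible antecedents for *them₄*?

*them* is a pronoun, so Principle B applies: it must be free in its binding domain.
Binding domain of *them₄*: the embedded TP, whose subject is the witnesses₃.
*the surgeons₁* c-commands the pronoun but from outside its binding domain, and is not c-commanded by it → coindexation permitted.
*the reviewers₂* c-commands the pronoun but from outside its binding domain, and is not c-commanded by it → coindexation permitted.
*the witnesses₃* c-commands the pronoun within its binding domain → coindexation would violate Principle B.

{1, 2}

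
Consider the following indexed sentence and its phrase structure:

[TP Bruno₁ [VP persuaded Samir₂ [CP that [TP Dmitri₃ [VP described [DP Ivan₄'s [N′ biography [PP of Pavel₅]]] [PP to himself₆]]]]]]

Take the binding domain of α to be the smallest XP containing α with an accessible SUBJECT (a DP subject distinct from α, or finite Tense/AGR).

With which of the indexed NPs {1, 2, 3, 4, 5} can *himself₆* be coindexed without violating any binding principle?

{3}

*himself* is an anaphor, so Principle A applies: it must be bound in its binding domain.
Binding domain of *himself₆*: the embedded TP, whose subject is Dmitri₃.
*Bruno₁* c-commands the anaphor but is outside its binding domain → cannot satisfy Principle A.
*Samir₂* c-commands the anaphor but is outside its binding domain → cannot satisfy Principle A.
*Dmitri₃* c-commands the anaphor within its binding domain → licit binder.
*Ivan₄* does not c-command the anaphor → cannot bind it.
*Pavel₅* does not c-command the anaphor → cannot bind it.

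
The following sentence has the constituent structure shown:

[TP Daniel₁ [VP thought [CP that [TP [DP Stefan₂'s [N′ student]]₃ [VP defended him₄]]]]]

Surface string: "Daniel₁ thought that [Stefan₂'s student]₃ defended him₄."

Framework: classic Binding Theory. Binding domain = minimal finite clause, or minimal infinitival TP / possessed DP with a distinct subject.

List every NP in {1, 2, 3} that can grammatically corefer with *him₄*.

{1, 2}

*him* is a pronoun, so Principle B applies: it must be free in its binding domain.
Binding domain of *him₄*: the embedded TP, whose subject is [Stefan₂'s student]₃.
*Daniel₁* c-commands the pronoun but from outside its binding domain, and is not c-commanded by it → coindexation permitted.
*Stefan₂* and the pronoun do not c-command one another → neither Principle B nor Principle C is at stake; coindexation permitted.
*[Stefan₂'s student]₃* c-commands the pronoun within its binding domain → coindexation would violate Principle B.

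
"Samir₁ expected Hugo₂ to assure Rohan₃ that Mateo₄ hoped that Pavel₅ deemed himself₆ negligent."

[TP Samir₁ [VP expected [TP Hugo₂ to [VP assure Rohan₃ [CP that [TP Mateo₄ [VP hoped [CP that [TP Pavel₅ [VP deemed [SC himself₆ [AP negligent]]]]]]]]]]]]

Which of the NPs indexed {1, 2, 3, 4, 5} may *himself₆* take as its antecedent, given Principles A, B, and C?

*himself* is an anaphor, so Principle A applies: it must be bound in its binding domain.
Binding domain of *himself₆*: the embedded TP, whose subject is Pavel₅.
*Samir₁* c-commands the anaphor but is outside its binding domain → cannot satisfy Principle A.
*Hugo₂* c-commands the anaphor but is outside its binding domain → cannot satisfy Principle A.
*Rohan₃* c-commands the anaphor but is outside its binding domain → cannot satisfy Principle A.
*Mateo₄* c-commands the anaphor but is outside its binding domain → cannot satisfy Principle A.
*Pavel₅* c-commands the anaphor within its binding domain → licit binder.

{5}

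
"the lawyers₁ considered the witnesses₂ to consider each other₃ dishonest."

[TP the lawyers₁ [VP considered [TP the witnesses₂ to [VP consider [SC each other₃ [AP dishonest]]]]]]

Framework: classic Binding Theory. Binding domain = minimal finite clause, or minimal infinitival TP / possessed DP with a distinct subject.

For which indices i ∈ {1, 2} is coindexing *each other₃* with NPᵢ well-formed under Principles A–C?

*each other* is an anaphor, so Principle A applies: it must be bound in its binding domain.
Binding domain of *each other₃*: the embedded TP, whose subject is the witnesses₂.
*the lawyers₁* c-commands the anaphor but is outside its binding domain → cannot satisfy Principle A.
*the witnesses₂* c-commands the anaphor within its binding domain → licit binder.

{2}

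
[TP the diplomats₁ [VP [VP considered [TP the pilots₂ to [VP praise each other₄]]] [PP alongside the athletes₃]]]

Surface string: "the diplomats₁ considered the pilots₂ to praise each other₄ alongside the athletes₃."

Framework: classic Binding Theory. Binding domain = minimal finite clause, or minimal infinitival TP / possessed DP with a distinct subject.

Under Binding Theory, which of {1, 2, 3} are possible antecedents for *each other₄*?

{2}

*each other* is an anaphor, so Principle A applies: it must be bound in its binding domain.
Binding domain of *each other₄*: the embedded TP, whose subject is the pilots₂.
*the diplomats₁* c-commands the anaphor but is outside its binding domain → cannot satisfy Principle A.
*the pilots₂* c-commands the anaphor within its binding domain → licit binder.
*the athletes₃* does not c-command the anaphor → cannot bind it.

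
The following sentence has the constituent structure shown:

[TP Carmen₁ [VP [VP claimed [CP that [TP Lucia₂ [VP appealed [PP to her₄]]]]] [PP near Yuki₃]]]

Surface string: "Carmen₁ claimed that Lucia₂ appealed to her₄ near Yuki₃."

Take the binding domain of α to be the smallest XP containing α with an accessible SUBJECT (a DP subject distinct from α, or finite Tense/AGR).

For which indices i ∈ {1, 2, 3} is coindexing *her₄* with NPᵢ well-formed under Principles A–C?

{1, 3}

*her* is a pronoun, so Principle B applies: it must be free in its binding domain.
Binding domain of *her₄*: the embedded TP, whose subject is Lucia₂.
*Carmen₁* c-commands the pronoun but from outside its binding domain, and is not c-commanded by it → coindexation permitted.
*Lucia₂* c-commands the pronoun within its binding domain → coindexation would violate Principle B.
*Yuki₃* and the pronoun do not c-command one another → neither Principle B nor Principle C is at stake; coindexation permitted.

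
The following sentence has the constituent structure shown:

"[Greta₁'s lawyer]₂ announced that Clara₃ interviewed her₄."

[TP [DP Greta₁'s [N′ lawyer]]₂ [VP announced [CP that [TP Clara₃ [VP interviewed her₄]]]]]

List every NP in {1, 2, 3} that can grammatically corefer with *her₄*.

*her* is a pronoun, so Principle B applies: it must be free in its binding domain.
Binding domain of *her₄*: the embedded TP, whose subject is Clara₃.
*Greta₁* and the pronoun do not c-command one another → neither Principle B nor Principle C is at stake; coindexation permitted.
*[Greta₁'s lawyer]₂* c-commands the pronoun but from outside its binding domain, and is not c-commanded by it → coindexation permitted.
*Clara₃* c-commands the pronoun within its binding domain → coindexation would violate Principle B.

{1, 2}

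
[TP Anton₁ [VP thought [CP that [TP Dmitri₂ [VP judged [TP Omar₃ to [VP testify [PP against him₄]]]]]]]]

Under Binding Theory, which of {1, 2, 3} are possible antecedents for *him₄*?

{1, 2}

*him* is a pronoun, so Principle B applies: it must be free in its binding domain.
Binding domain of *him₄*: the embedded TP, whose subject is Omar₃.
*Anton₁* c-commands the pronoun but from outside its binding domain, and is not c-commanded by it → coindexation permitted.
*Dmitri₂* c-commands the pronoun but from outside its binding domain, and is not c-commanded by it → coindexation permitted.
*Omar₃* c-commands the pronoun within its binding domain → coindexation would violate Principle B.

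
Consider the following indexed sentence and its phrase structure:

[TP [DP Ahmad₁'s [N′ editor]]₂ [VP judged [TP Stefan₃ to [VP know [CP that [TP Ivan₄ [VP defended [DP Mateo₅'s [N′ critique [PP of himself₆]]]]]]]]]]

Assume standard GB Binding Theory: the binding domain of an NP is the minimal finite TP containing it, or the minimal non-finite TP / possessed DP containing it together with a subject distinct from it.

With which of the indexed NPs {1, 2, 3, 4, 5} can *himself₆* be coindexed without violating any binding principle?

{5}

*himself* is an anaphor, so Principle A applies: it must be bound in its binding domain.
Binding domain of *himself₆*: the possessed DP, whose subject is Mateo₅.
*Ahmad₁* does not c-command the anaphor → cannot bind it.
*[Ahmad₁'s editor]₂* c-commands the anaphor but is outside its binding domain → cannot satisfy Principle A.
*Stefan₃* c-commands the anaphor but is outside its binding domain → cannot satisfy Principle A.
*Ivan₄* c-commands the anaphor but is outside its binding domain → cannot satisfy Principle A.
*Mateo₅* c-commands the anaphor within its binding domain → licit binder.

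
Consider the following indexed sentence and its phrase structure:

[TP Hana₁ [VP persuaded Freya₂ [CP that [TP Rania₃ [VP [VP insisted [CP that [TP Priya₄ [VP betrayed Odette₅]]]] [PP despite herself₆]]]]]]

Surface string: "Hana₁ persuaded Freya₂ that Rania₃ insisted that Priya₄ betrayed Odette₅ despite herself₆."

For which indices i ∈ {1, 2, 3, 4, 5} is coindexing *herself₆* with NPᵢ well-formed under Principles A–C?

*herself* is an anaphor, so Principle A applies: it must be bound in its binding domain.
Binding domain of *herself₆*: the embedded TP, whose subject is Rania₃.
*Hana₁* c-commands the anaphor but is outside its binding domain → cannot satisfy Principle A.
*Freya₂* c-commands the anaphor but is outside its binding domain → cannot satisfy Principle A.
*Rania₃* c-commands the anaphor within its binding domain → licit binder.
*Priya₄* does not c-command the anaphor → cannot bind it.
*Odette₅* does not c-command the anaphor → cannot bind it.

{3}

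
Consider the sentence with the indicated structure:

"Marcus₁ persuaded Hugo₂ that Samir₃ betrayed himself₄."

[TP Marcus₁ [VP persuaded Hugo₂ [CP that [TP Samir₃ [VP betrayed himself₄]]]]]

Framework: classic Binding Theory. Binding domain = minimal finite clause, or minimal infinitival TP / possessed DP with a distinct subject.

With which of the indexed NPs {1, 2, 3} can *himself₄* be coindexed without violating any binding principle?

{3}

*himself* is an anaphor, so Principle A applies: it must be bound in its binding domain.
Binding domain of *himself₄*: the embedded TP, whose subject is Samir₃.
*Marcus₁* c-commands the anaphor but is outside its binding domain → cannot satisfy Principle A.
*Hugo₂* c-commands the anaphor but is outside its binding domain → cannot satisfy Principle A.
*Samir₃* c-commands the anaphor within its binding domain → licit binder.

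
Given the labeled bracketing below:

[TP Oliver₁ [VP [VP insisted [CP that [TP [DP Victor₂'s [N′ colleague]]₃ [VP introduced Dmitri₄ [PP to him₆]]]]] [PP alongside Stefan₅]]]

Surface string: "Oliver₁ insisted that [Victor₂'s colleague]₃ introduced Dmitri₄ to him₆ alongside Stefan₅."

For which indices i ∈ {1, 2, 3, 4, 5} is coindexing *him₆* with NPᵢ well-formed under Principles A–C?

{1, 2, 5}

*him* is a pronoun, so Principle B applies: it must be free in its binding domain.
Binding domain of *him₆*: the embedded TP, whose subject is [Victor₂'s colleague]₃.
*Oliver₁* c-commands the pronoun but from outside its binding domain, and is not c-commanded by it → coindexation permitted.
*Victor₂* and the pronoun do not c-command one another → neither Principle B nor Principle C is at stake; coindexation permitted.
*[Victor₂'s colleague]₃* c-commands the pronoun within its binding domain → coindexation would violate Principle B.
*Dmitri₄* c-commands the pronoun within its binding domain → coindexation would violate Principle B.
*Stefan₅* and the pronoun do not c-command one another → neither Principle B nor Principle C is at stake; coindexation permitted.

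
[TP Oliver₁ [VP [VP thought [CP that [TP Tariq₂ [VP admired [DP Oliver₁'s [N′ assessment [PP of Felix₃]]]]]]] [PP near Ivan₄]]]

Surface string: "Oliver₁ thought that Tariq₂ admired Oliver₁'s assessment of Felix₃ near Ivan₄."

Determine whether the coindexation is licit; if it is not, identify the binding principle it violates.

Principle C

The two coindexed NPs are *Oliver₁* (the higher occurrence) and *Oliver₁* (the lower occurrence).
*Oliver₁* (the lower occurrence) is an R-expression. Principle C requires it to be free everywhere.
*Oliver₁* (the higher occurrence) c-commands it and carries the same index.
The R-expression is bound → Principle C violation.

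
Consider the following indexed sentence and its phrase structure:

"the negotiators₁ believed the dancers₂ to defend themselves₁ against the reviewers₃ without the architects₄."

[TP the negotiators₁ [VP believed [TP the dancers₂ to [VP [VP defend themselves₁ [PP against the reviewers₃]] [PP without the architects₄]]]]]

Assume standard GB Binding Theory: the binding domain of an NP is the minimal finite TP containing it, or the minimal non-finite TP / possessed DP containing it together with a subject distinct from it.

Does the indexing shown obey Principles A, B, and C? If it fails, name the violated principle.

The two coindexed NPs are *the negotiators₁* and *themselves₁*.
*themselves₁* is an anaphor. Principle A requires it to be bound within its binding domain — the embedded TP, whose subject is the dancers₂.
Within that domain it is c-commanded by *the dancers₂*, which does not share its index.
*the negotiators₁* does c-command the anaphor, but from outside its binding domain.
The anaphor is unbound in its domain → Principle A violation.

Principle A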